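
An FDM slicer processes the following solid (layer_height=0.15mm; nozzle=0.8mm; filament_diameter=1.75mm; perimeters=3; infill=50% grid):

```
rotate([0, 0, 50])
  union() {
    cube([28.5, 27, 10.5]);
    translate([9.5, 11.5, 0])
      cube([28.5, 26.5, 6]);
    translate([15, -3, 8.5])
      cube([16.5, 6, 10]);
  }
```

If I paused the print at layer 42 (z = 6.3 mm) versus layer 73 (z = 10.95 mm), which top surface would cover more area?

layer 42 (z = 6.3 mm)

Layer 42 (z = 6.3): the cube (footprint 28.5×27) is included at this height (area 769.50 mm²); the cube at (9.5, 11.5) is not intersected at this z (z outside [0, 6]); the cube at (15, -3) is not intersected at this z (z outside [8.5, 18.5]); Combining (union): only the 28.5×27 cube is present, so the union is just that shape — area = 769.50 mm²; (rotated 50° about Z; rotation is an isometry so areas/perimeters/island counts are preserved). So its area = 769.50 mm². Layer 73 (z = 10.95): the cube is absent (z outside [0, 10.5]); the cube at (9.5, 11.5) is not intersected at this z (z outside [0, 6]); the cube at (15, -3) is present — its section is the full 16.5×6 rectangle (area 99.00 mm²); Merging all regions: only the 16.5×6 cube at (15, -3) is present, so the union is just that shape — area = 99.00 mm²; (rotated 50° about Z; rotation is an isometry so areas/perimeters/island counts are preserved). So its area = 99.00 mm². Layer 42 is larger (769.50 vs 99.00 mm²).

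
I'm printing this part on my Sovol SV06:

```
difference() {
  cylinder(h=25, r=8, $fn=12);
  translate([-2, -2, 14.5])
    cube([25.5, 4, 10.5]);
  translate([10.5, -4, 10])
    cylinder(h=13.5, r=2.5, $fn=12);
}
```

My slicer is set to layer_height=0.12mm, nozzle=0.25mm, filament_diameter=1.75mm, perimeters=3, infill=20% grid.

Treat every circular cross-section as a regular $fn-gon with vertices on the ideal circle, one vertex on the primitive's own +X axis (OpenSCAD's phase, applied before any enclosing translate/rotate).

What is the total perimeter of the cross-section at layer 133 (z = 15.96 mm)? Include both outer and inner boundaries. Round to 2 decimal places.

68.48 mm

At z = 15.96 mm: the cylinder: section is a regular 12-gon, circumradius r=8 (perimeter = 2·12·8.000·sin(180°/12) = 49.69 mm); the cube at (-2, -2) is present — its section is the full 25.5×4 rectangle (perimeter 59.00 mm); the r=2.5 cylinder at (10.5, -4) gives a regular 12-gon of circumradius 2.5 (constant along its height) (perimeter = 2·12·2.500·sin(180°/12) = 15.53 mm); Subtracting the remaining from the first: starting from the r=8 cylinder, the 25.5×4 cube at (-2, -2) partially overlaps it — only the 38.93 mm² overlap (of its 102.00 mm²) is removed, clipping the outline; the r=2.5 cylinder at (10.5, -4) misses the remaining region (no effect) — boundary = 68.48 mm. Overall, the cross-section is a single solid region. Total boundary length (outer) = 68.48 mm.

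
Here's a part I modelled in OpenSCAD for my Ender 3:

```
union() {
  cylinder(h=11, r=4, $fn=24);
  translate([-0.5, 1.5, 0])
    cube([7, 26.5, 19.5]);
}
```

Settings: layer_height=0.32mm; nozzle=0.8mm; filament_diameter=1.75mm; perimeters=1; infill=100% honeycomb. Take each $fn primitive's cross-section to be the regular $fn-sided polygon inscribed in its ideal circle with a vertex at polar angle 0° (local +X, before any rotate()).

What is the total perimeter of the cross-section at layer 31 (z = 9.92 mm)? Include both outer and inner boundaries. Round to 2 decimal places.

At z = 9.92 mm: the cylinder: section is a regular 24-gon, circumradius r=4 (perimeter = 2·24·4.000·sin(180°/24) = 25.06 mm); the 7×26.5 cube at (-0.5, 1.5) contributes its full rectangle (perimeter 67.00 mm); Combining (union): the regions partially overlap (shared area 7.84 mm²), so the edge portions inside another operand are dropped and the merged outline is re-measured after clipping — boundary = 80.23 mm. Overall, the cross-section is a single solid region. Total boundary length (outer) = 80.23 mm.

80.23 mm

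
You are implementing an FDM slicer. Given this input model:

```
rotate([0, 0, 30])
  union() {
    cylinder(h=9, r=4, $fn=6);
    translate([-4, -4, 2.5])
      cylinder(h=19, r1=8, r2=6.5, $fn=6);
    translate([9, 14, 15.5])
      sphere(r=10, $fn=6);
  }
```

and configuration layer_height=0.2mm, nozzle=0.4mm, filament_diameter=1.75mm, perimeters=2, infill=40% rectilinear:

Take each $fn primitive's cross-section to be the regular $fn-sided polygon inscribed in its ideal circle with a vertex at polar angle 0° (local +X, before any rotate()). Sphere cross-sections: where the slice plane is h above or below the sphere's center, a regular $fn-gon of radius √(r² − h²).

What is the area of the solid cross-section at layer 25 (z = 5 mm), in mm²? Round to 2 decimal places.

At z = 5 mm: the cylinder: section is a regular 6-gon, circumradius r=4 (area = (6/2)·4.000²·sin(360°/6) = 41.57 mm²); the cone at (-4, -4) contributes a regular 6-gon of circumradius 7.803 (interpolated between r1=8 and r2=6.5 at t=0.132) (area = (6/2)·7.803²·sin(360°/6) = 158.17 mm²); the sphere at (9, 14) does not reach this height (|z−center|=10.500 > r=10); Combining (union): the regions partially overlap — summed areas 199.74 mm² minus the doubly-counted overlap 28.82 mm² gives 170.92 mm² — area = 170.92 mm²; (rotated 30° about Z; rotation is an isometry so areas/perimeters/island counts are preserved). Overall, the cross-section is a single solid region. Net area = 170.92 mm².

170.92 mm²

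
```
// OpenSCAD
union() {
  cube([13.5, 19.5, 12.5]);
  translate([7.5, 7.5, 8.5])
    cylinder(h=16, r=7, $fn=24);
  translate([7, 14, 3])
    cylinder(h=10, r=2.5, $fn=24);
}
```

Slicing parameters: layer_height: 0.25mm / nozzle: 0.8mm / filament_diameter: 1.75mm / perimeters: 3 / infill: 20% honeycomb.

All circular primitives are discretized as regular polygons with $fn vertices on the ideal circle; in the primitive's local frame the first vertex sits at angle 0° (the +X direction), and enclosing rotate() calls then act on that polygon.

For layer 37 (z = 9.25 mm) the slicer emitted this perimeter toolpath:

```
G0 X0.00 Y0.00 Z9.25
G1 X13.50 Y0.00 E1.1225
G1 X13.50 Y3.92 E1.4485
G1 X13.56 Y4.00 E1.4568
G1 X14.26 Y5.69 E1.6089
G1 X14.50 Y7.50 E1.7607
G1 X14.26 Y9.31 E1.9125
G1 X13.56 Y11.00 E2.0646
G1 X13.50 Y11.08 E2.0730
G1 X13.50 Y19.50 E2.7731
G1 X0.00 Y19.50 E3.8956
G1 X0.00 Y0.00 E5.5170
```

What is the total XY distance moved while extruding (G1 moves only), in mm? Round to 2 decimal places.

Sum the Euclidean lengths of each G1 segment: total = 66.35 mm.

66.35 mm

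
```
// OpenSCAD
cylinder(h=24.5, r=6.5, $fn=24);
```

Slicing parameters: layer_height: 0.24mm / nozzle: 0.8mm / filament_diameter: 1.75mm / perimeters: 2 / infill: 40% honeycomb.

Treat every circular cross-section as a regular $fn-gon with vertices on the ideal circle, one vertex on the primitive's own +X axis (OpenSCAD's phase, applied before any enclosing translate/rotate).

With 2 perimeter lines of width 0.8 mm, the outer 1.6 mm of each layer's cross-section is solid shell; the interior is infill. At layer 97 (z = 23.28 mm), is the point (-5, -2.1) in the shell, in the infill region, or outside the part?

shell

At z = 23.28 mm: the r=6.5 cylinder contributes a regular 24-gon of circumradius 6.5. Overall, the cross-section is a single solid region. The nearest boundary edge runs (-6.28, -1.68)→(-5.63, -3.25); distance from the point to it = 1.02 mm. The point is inside the cross-section, 1.02 mm from the nearest boundary — within the 1.6 mm shell band (2 × 0.8).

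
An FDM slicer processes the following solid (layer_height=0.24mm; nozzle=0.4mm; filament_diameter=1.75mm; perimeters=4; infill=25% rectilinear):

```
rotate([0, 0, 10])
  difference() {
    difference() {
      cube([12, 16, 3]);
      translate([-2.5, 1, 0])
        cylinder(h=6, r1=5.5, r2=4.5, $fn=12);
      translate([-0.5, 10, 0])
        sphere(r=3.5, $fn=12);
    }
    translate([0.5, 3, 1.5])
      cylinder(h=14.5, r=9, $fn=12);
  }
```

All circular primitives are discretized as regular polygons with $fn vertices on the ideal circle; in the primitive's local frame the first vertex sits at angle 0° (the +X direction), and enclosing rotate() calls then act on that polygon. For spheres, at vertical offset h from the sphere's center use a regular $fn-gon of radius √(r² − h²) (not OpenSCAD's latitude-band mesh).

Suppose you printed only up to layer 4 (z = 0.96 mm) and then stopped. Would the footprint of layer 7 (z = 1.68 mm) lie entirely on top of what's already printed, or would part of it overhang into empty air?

Compare the two slices. At z = 0.96: the cube is present — its section is the full 12×16 rectangle (area 192.00 mm²); the cone at (-2.5, 1) contributes a regular 12-gon of circumradius 5.340 (interpolated between r1=5.5 and r2=4.5 at t=0.160) (area = (12/2)·5.340²·sin(360°/12) = 85.55 mm²); the sphere at (-0.5, 10): section is a regular 12-gon, circumradius = √(r²−h²) = √(3.5²−0.96²) = 3.366 (area = (12/2)·3.366²·sin(360°/12) = 33.99 mm²); Taking the first minus the rest: starting from the 12×16 cube (192.00 mm²), the cone at (-2.5, 1) partially overlaps it — only the 11.58 mm² overlap (of its 85.55 mm²) is removed, clipping the outline; the r=3.5 sphere at (-0.5, 10) partially overlaps it — only the 13.69 mm² overlap (of its 33.99 mm²) is removed, clipping the outline — area = 166.73 mm²; the cylinder at (0.5, 3) does not reach this height (z outside [1.5, 16]); After the difference (first − rest): none of the subtracted shapes is present at this height, so the result so far is unchanged — area = 166.73 mm²; (rotated 10° about Z; rotation is an isometry so areas/perimeters/island counts are preserved). At z = 1.68: the 12×16 cube contributes its full rectangle (area 192.00 mm²); the cone at (-2.5, 1) contributes a regular 12-gon of circumradius 5.220 (interpolated between r1=5.5 and r2=4.5 at t=0.280) (area = (12/2)·5.220²·sin(360°/12) = 81.75 mm²); the r=3.5 sphere at (-0.5, 10) contributes a regular 12-gon of circumradius √(3.5²−1.68²) = 3.070 (area = (12/2)·3.070²·sin(360°/12) = 28.28 mm²); Subtracting the remaining from the first: starting from the 12×16 cube (192.00 mm²), the cone at (-2.5, 1) partially overlaps it — only the 10.81 mm² overlap (of its 81.75 mm²) is removed, clipping the outline; the r=3.5 sphere at (-0.5, 10) partially overlaps it — only the 11.14 mm² overlap (of its 28.28 mm²) is removed, clipping the outline — area = 170.05 mm²; the cylinder at (0.5, 3): section is a regular 12-gon, circumradius r=9 (area = (12/2)·9.000²·sin(360°/12) = 243.00 mm²); Taking the first minus the rest: starting from the result so far (170.05 mm²), the r=9 cylinder at (0.5, 3) partially overlaps it — only the 71.90 mm² overlap (of its 243.00 mm²) is removed, clipping the outline — area = 98.15 mm²; (whole slice rotated 10° about Z — lengths, areas and connectivity unchanged). Checking containment: at z = 1.68 the cross-section extends beyond the z = 0.96 cross-section by about 0.83 mm².

part overhangs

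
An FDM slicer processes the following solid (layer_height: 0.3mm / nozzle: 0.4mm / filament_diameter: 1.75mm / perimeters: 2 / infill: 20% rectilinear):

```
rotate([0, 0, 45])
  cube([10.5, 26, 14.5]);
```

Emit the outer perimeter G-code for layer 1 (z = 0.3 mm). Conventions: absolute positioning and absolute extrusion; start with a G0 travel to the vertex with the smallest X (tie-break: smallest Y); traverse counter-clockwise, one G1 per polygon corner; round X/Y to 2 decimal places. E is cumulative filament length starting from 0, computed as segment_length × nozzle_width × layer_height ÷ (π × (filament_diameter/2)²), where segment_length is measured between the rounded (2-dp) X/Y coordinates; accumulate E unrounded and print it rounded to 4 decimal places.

At z = 0.3 mm: the cube is present — its section is the full 10.5×26 rectangle; (rotated 45° about Z; rotation is an isometry so areas/perimeters/island counts are preserved). The outline is a single polygon with 4 vertices. Extrusion per mm of travel: 0.4 × 0.3 / (π × 0.875²) = 0.049890. Accumulating E over each segment gives final E = 3.6414.

G0 X-18.38 Y18.38 Z0.30
G1 X0.00 Y0.00 E1.2968
G1 X7.42 Y7.42 E1.8203
G1 X-10.96 Y25.81 E3.1175
G1 X-18.38 Y18.38 E3.6414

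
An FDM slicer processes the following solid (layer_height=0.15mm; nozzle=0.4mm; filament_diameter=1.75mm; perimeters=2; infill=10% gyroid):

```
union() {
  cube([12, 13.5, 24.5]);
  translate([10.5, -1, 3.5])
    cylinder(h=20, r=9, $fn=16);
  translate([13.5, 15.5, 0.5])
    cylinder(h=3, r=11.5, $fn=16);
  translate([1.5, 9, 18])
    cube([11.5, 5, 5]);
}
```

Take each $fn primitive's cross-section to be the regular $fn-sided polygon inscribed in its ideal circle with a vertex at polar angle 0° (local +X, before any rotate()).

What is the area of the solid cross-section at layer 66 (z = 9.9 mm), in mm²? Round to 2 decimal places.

345.11 mm²

At z = 9.9 mm: the 12×13.5 cube contributes its full rectangle (area 162.00 mm²); the cylinder at (10.5, -1): section is a regular 16-gon, circumradius r=9 (area = (16/2)·9.000²·sin(360°/16) = 247.98 mm²); the cylinder at (13.5, 15.5) is absent (z outside [0.5, 3.5]); the cube at (1.5, 9) is not intersected at this z (z outside [18, 23]); Merging all regions: the regions partially overlap — summed areas 409.98 mm² minus the doubly-counted overlap 64.87 mm² gives 345.11 mm² — area = 345.11 mm². Overall, the cross-section is a single solid region. Net area = 345.11 mm².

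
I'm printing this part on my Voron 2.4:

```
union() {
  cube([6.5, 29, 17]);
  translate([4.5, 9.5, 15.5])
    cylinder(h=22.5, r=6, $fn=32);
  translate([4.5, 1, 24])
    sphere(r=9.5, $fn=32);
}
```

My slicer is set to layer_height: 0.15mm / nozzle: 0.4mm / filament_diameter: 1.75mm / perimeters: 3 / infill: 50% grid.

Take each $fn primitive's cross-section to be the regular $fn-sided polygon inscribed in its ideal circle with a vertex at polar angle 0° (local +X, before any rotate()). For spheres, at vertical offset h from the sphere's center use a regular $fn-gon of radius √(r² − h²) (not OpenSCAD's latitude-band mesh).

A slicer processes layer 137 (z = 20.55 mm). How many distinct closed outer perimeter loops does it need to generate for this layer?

At z = 20.55 mm: the cube is absent (z outside [0, 17]); the r=6 cylinder at (4.5, 9.5) gives a regular 32-gon of circumradius 6 (constant along its height); the r=9.5 sphere at (4.5, 1) slices to a regular 32-gon of circumradius 8.851 (√(r²−h²) with h=3.45 from center); Taking the union: the regions partially overlap (shared area 51.67 mm²), so overlapping operands fuse into one piece — 1 connected region. The result has 1 disconnected region.

1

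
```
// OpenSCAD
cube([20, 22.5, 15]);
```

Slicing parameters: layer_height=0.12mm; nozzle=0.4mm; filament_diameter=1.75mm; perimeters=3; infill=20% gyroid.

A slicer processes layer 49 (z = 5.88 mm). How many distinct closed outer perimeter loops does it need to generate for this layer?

At z = 5.88 mm: the cube is present — its section is the full 20×22.5 rectangle. The result has 1 disconnected region.

1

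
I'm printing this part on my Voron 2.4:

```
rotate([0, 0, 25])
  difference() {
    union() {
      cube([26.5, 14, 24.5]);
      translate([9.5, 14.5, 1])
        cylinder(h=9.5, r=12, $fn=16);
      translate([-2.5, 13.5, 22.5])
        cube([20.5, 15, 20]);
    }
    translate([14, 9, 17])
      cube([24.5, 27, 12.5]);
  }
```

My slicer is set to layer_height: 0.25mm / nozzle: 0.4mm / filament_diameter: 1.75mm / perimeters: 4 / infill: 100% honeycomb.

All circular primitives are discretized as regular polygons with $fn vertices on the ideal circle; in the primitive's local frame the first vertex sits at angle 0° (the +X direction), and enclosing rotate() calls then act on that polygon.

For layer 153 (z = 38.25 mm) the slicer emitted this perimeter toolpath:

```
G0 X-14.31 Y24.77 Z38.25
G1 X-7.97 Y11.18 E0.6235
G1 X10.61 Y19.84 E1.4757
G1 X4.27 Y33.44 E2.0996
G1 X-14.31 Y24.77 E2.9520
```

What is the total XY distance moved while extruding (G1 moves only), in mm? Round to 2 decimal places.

71.00 mm

Sum the Euclidean lengths of each G1 segment: total = 71.00 mm.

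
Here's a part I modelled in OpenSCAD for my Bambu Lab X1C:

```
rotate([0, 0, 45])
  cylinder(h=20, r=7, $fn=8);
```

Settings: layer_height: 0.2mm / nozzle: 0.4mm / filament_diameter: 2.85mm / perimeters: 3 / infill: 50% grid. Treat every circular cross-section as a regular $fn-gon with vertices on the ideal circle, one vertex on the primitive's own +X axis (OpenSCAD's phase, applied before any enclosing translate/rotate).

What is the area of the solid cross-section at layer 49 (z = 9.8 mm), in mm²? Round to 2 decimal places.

138.59 mm²

At z = 9.8 mm: the cylinder: section is a regular 8-gon, circumradius r=7 (area = (8/2)·7.000²·sin(360°/8) = 138.59 mm²); (whole slice rotated 45° about Z — lengths, areas and connectivity unchanged). Overall, the cross-section is a single solid region. Net area = 138.59 mm².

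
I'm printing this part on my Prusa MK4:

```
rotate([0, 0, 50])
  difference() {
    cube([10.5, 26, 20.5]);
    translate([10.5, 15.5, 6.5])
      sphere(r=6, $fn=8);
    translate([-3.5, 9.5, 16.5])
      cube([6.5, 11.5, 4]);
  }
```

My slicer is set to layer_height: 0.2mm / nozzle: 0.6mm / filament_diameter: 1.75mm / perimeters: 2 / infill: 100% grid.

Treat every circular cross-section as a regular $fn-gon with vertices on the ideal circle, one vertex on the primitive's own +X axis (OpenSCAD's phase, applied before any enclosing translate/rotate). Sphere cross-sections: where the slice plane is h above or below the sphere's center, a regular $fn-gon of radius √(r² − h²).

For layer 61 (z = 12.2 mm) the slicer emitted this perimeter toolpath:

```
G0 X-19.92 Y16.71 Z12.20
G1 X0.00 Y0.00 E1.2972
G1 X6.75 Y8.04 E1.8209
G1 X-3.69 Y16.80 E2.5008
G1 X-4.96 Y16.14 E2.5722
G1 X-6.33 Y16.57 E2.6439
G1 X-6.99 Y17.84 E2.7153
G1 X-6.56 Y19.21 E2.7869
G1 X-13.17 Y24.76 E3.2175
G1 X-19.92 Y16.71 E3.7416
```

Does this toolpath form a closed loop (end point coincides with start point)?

Start point (G0): (-19.92, 16.71). End point (last G1): the path returns to the start — closed.

yes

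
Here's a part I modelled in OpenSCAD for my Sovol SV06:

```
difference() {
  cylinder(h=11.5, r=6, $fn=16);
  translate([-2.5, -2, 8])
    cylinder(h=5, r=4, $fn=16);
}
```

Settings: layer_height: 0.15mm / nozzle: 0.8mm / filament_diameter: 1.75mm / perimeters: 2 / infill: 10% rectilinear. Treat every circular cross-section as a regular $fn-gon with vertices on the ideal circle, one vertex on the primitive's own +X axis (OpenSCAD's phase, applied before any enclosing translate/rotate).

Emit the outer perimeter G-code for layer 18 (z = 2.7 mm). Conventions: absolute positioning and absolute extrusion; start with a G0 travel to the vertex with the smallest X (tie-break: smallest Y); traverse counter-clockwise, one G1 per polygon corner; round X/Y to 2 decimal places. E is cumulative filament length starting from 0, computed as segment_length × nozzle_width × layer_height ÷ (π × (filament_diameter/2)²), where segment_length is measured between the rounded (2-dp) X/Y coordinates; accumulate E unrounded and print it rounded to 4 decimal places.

G0 X-6.00 Y0.00 Z2.70
G1 X-5.54 Y-2.30 E0.1170
G1 X-4.24 Y-4.24 E0.2335
G1 X-2.30 Y-5.54 E0.3500
G1 X0.00 Y-6.00 E0.4671
G1 X2.30 Y-5.54 E0.5841
G1 X4.24 Y-4.24 E0.7006
G1 X5.54 Y-2.30 E0.8171
G1 X6.00 Y0.00 E0.9341
G1 X5.54 Y2.30 E1.0511
G1 X4.24 Y4.24 E1.1676
G1 X2.30 Y5.54 E1.2841
G1 X0.00 Y6.00 E1.4012
G1 X-2.30 Y5.54 E1.5182
G1 X-4.24 Y4.24 E1.6347
G1 X-5.54 Y2.30 E1.7512
G1 X-6.00 Y0.00 E1.8682

At z = 2.7 mm: the r=6 cylinder contributes a regular 16-gon of circumradius 6; the cylinder at (-2.5, -2) does not reach this height (z outside [8, 13]); After the difference (first − rest): none of the subtracted shapes is present at this height, so the r=6 cylinder is unchanged — 1 connected region. The outline is a single polygon with 16 vertices. Extrusion per mm of travel: 0.8 × 0.15 / (π × 0.875²) = 0.049890. Accumulating E over each segment gives final E = 1.8682.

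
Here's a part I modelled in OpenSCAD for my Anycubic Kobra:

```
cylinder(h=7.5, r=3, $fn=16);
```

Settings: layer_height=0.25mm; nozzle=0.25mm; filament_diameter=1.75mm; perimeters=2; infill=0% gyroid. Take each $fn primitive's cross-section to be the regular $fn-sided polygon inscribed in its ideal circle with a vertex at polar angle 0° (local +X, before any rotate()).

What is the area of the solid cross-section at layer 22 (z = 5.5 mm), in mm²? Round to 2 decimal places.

At z = 5.5 mm: the cylinder: section is a regular 16-gon, circumradius r=3 (area = (16/2)·3.000²·sin(360°/16) = 27.55 mm²). Overall, the cross-section is a single solid region. Net area = 27.55 mm².

27.55 mm²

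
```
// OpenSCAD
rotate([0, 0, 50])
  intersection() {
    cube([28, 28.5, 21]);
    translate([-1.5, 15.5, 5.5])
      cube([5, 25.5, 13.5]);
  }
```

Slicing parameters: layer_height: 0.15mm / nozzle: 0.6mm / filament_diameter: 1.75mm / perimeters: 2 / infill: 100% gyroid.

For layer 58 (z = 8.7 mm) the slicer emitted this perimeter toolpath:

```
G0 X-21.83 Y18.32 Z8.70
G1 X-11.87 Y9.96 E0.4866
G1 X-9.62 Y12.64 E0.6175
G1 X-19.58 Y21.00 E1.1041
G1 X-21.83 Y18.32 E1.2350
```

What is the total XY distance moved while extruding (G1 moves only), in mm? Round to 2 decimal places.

Sum the Euclidean lengths of each G1 segment: total = 33.01 mm.

33.01 mm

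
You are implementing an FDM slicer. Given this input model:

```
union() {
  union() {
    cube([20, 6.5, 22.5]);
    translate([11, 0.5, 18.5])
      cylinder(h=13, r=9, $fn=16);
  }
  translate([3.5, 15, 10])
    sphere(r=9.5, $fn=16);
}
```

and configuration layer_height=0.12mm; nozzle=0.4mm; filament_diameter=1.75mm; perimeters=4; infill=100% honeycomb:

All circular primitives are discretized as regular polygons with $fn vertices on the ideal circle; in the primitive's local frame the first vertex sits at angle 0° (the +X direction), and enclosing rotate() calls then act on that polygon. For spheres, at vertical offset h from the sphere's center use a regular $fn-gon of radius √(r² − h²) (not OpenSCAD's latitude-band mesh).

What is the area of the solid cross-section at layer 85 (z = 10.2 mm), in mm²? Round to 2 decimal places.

At z = 10.2 mm: the 20×6.5 cube contributes its full rectangle (area 130.00 mm²); the cylinder at (11, 0.5) is not intersected at this z (z outside [18.5, 31.5]); Taking the union: only the 20×6.5 cube is present, so the union is just that shape — area = 130.00 mm²; the r=9.5 sphere at (3.5, 15) contributes a regular 16-gon of circumradius √(9.5²−0.2²) = 9.498 (area = (16/2)·9.498²·sin(360°/16) = 276.17 mm²); Combining (union): the regions partially overlap — summed areas 406.17 mm² minus the doubly-counted overlap 4.64 mm² gives 401.53 mm² — area = 401.53 mm². Overall, the cross-section is a single solid region. Net area = 401.53 mm².

401.53 mm²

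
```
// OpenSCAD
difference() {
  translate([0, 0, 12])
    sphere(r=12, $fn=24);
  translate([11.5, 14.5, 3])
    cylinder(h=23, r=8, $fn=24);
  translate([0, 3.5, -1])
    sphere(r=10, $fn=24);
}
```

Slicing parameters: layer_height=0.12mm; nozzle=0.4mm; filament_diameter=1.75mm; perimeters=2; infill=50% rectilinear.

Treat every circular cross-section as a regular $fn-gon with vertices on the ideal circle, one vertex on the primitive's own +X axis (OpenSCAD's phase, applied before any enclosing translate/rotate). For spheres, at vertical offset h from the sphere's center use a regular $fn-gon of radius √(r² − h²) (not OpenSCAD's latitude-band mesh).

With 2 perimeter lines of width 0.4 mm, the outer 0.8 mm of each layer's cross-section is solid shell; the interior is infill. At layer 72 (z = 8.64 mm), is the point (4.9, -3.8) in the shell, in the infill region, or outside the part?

At z = 8.64 mm: the r=12 sphere contributes a regular 24-gon of circumradius √(12²−3.36²) = 11.520; the r=8 cylinder at (11.5, 14.5) gives a regular 24-gon of circumradius 8 (constant along its height); the r=10 sphere at (0, 3.5) contributes a regular 24-gon of circumradius √(10²−9.64²) = 2.659; Subtracting the remaining from the first: starting from the r=12 sphere, the r=8 cylinder at (11.5, 14.5) partially overlaps it — only the 3.47 mm² overlap (of its 198.77 mm²) is removed, clipping the outline; the r=10 sphere at (0, 3.5) lies wholly inside it (removes its full 21.96 mm² and its 16.66 mm outline becomes a hole wall) — 1 connected region with 1 hole. Overall, the cross-section is one region with 1 hole. The nearest boundary edge runs (9.98, -5.76)→(8.15, -8.15); distance from the point to it = 5.22 mm. The point is inside the cross-section and 5.22 mm from the nearest boundary — more than the 0.8 mm shell width (2 × 0.4), so it's in the infill interior.

infill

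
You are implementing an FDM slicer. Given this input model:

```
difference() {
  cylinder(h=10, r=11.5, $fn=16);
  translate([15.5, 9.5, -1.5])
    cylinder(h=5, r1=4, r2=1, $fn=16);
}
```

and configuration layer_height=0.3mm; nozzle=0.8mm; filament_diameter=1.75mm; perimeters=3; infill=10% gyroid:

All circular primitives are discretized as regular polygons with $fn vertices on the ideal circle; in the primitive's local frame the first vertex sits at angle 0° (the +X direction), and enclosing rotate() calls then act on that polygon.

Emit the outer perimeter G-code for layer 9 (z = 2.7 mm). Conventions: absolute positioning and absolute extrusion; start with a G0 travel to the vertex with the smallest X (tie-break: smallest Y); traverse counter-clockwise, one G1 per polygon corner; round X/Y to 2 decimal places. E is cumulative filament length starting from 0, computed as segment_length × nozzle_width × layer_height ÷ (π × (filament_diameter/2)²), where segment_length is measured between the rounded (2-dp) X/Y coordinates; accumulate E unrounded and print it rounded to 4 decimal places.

At z = 2.7 mm: the cylinder: section is a regular 16-gon, circumradius r=11.5; the cone at (15.5, 9.5) (r1=4→r2=1) has section circumradius 1.480 here — a regular 16-gon; Subtracting the remaining from the first: starting from the r=11.5 cylinder, the cone at (15.5, 9.5) misses the remaining region (no effect) — 1 connected region. The outline is a single polygon with 16 vertices. Extrusion per mm of travel: 0.8 × 0.3 / (π × 0.875²) = 0.099780. Accumulating E over each segment gives final E = 7.1617.

G0 X-11.50 Y0.00 Z2.70
G1 X-10.62 Y-4.40 E0.4477
G1 X-8.13 Y-8.13 E0.8952
G1 X-4.40 Y-10.62 E1.3427
G1 X0.00 Y-11.50 E1.7904
G1 X4.40 Y-10.62 E2.2382
G1 X8.13 Y-8.13 E2.6857
G1 X10.62 Y-4.40 E3.1331
G1 X11.50 Y0.00 E3.5809
G1 X10.62 Y4.40 E4.0286
G1 X8.13 Y8.13 E4.4761
G1 X4.40 Y10.62 E4.9236
G1 X0.00 Y11.50 E5.3713
G1 X-4.40 Y10.62 E5.8190
G1 X-8.13 Y8.13 E6.2665
G1 X-10.62 Y4.40 E6.7140
G1 X-11.50 Y0.00 E7.1617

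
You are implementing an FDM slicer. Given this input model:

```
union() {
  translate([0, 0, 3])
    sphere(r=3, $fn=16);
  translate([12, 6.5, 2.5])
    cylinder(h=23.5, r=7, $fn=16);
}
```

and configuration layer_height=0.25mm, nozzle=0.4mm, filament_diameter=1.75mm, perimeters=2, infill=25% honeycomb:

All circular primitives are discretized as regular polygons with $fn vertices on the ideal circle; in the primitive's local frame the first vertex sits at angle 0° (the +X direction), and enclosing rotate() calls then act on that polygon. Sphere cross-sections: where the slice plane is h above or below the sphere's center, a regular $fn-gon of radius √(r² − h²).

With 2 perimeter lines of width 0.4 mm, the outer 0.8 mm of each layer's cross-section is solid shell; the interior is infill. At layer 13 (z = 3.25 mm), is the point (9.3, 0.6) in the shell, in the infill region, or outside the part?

At z = 3.25 mm: the r=3 sphere contributes a regular 16-gon of circumradius √(3²−0.25²) = 2.990; the r=7 cylinder at (12, 6.5) contributes a regular 16-gon of circumradius 7; Merging all regions: the 2 present regions are separate (no shared area or edge), so areas and boundary lengths simply add and each stays a separate island — 2 connected regions. Overall, the cross-section has 2 separate islands. The nearest boundary edge runs (9.32, 0.03)→(7.05, 1.55); distance from the point to it = 0.46 mm. (Shell/infill is judged within the island containing the point — the largest one.) The point is inside the cross-section, 0.46 mm from the nearest boundary — within the 0.8 mm shell band (2 × 0.4).

shell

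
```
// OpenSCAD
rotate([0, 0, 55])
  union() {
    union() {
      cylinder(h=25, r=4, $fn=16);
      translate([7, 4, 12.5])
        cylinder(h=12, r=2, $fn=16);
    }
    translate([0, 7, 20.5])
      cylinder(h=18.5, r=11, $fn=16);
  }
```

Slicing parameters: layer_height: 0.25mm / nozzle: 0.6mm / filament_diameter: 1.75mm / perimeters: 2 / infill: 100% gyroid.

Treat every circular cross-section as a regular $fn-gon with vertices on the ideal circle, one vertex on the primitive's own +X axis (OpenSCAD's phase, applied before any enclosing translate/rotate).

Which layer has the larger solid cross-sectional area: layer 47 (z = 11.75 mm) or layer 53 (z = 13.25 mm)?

layer 53 (z = 13.25 mm)

Layer 47 (z = 11.75): the r=4 cylinder gives a regular 16-gon of circumradius 4 (constant along its height) (area = (16/2)·4.000²·sin(360°/16) = 48.98 mm²); the cylinder at (7, 4) is not intersected at this z (z outside [12.5, 24.5]); Taking the union: only the r=4 cylinder is present, so the union is just that shape — area = 48.98 mm²; the cylinder at (0, 7) does not reach this height (z outside [20.5, 39]); Merging all regions: only the result so far is present, so the union is just that shape — area = 48.98 mm²; (rotated 55° about Z; rotation is an isometry so areas/perimeters/island counts are preserved). So its area = 48.98 mm². Layer 53 (z = 13.25): the cylinder: section is a regular 16-gon, circumradius r=4 (area = (16/2)·4.000²·sin(360°/16) = 48.98 mm²); the r=2 cylinder at (7, 4) contributes a regular 16-gon of circumradius 2 (area = (16/2)·2.000²·sin(360°/16) = 12.25 mm²); Combining (union): the 2 present regions are separate (no shared area or edge), so areas and boundary lengths simply add and each stays a separate island — area = 61.23 mm²; the cylinder at (0, 7) is not intersected at this z (z outside [20.5, 39]); Combining (union): only that combined region is present, so the union is just that shape — area = 61.23 mm²; (whole slice rotated 55° about Z — lengths, areas and connectivity unchanged). So its area = 61.23 mm². Layer 53 is larger (61.23 vs 48.98 mm²).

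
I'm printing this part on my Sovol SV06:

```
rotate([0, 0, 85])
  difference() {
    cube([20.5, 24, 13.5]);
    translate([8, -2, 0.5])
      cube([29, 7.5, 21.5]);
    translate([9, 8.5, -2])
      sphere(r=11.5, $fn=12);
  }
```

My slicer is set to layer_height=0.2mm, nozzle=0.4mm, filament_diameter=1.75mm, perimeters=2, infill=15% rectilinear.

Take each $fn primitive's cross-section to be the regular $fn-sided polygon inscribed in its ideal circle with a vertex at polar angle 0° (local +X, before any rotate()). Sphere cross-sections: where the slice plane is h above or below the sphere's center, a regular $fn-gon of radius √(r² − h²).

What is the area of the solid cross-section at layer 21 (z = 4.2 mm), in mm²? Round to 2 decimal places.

At z = 4.2 mm: the cube is present — its section is the full 20.5×24 rectangle (area 492.00 mm²); the cube at (8, -2) (footprint 29×7.5) is included at this height (area 217.50 mm²); the r=11.5 sphere at (9, 8.5) slices to a regular 12-gon of circumradius 9.686 (√(r²−h²) with h=6.2 from center) (area = (12/2)·9.686²·sin(360°/12) = 281.43 mm²); Taking the first minus the rest: starting from the 20.5×24 cube (492.00 mm²), the 29×7.5 cube at (8, -2) partially overlaps it — only the 68.75 mm² overlap (of its 217.50 mm²) is removed, clipping the outline; the r=11.5 sphere at (9, 8.5) partially overlaps it — only the 229.05 mm² overlap (of its 281.43 mm²) is removed, clipping the outline — area = 194.20 mm²; (whole slice rotated 85° about Z — lengths, areas and connectivity unchanged). Overall, the cross-section has 2 separate islands. Net area = 194.20 mm².

194.20 mm²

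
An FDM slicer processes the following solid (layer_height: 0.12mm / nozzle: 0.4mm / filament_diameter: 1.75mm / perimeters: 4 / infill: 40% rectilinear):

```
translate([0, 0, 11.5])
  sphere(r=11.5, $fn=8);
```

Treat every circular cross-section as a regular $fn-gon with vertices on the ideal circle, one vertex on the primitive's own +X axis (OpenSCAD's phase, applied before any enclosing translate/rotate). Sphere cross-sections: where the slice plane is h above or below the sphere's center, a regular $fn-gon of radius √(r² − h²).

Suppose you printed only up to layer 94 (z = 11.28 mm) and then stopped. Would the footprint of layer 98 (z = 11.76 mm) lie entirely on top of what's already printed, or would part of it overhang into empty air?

Compare the two slices. At z = 11.28: the r=11.5 sphere contributes a regular 8-gon of circumradius √(11.5²−0.22²) = 11.498 (area = (8/2)·11.498²·sin(360°/8) = 373.92 mm²). At z = 11.76: the r=11.5 sphere slices to a regular 8-gon of circumradius 11.497 (√(r²−h²) with h=0.26 from center) (area = (8/2)·11.497²·sin(360°/8) = 373.87 mm²). Checking containment: the cross-section at z = 11.76 is a subset of the cross-section at z = 11.28.

entirely on top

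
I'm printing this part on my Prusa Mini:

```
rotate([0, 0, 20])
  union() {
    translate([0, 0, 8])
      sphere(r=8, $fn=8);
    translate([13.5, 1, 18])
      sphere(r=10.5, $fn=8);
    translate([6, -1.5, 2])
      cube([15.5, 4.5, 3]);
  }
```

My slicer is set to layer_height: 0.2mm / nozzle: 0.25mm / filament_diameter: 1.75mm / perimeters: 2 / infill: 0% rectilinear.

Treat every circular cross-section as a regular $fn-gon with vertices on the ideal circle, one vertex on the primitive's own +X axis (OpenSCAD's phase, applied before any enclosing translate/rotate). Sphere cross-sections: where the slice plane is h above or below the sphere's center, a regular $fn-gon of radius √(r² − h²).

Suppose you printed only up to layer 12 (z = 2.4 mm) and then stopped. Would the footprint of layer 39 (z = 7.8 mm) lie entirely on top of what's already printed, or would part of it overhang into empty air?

part overhangs

Compare the two slices. At z = 2.4: the sphere: section is a regular 8-gon, circumradius = √(r²−h²) = √(8²−5.6²) = 5.713 (area = (8/2)·5.713²·sin(360°/8) = 92.32 mm²); the sphere at (13.5, 1) does not reach this height (|z−center|=15.600 > r=10.5); the cube at (6, -1.5) is present — its section is the full 15.5×4.5 rectangle (area 69.75 mm²); Merging all regions: the 2 present regions are separate (no shared area or edge), so areas and boundary lengths simply add and each stays a separate island — area = 162.07 mm²; (rotated 20° about Z; rotation is an isometry so areas/perimeters/island counts are preserved). At z = 7.8: the r=8 sphere slices to a regular 8-gon of circumradius 7.997 (√(r²−h²) with h=0.2 from center) (area = (8/2)·7.997²·sin(360°/8) = 180.91 mm²); the sphere at (13.5, 1): section is a regular 8-gon, circumradius = √(r²−h²) = √(10.5²−10.2²) = 2.492 (area = (8/2)·2.492²·sin(360°/8) = 17.56 mm²); the cube at (6, -1.5) does not reach this height (z outside [2, 5]); Combining (union): the 2 present regions are separate (no shared area or edge), so areas and boundary lengths simply add and each stays a separate island — area = 198.47 mm²; (rotated 20° about Z; rotation is an isometry so areas/perimeters/island counts are preserved). Checking containment: at z = 7.8 the cross-section extends beyond the z = 2.4 cross-section by about 82.51 mm².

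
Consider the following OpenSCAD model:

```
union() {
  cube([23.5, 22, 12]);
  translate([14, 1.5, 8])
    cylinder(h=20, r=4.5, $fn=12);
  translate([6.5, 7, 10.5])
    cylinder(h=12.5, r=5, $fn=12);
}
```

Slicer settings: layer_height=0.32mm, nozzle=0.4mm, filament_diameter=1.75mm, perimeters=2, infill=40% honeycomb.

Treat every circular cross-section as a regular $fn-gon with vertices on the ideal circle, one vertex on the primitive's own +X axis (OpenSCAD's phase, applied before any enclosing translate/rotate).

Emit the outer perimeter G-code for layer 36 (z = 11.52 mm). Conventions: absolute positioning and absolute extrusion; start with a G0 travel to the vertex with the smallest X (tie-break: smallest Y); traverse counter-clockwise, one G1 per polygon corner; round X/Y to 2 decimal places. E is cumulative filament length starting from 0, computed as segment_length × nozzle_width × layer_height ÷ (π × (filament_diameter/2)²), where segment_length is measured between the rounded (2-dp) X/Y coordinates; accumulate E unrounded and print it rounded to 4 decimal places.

At z = 11.52 mm: the 23.5×22 cube contributes its full rectangle; the cylinder at (14, 1.5): section is a regular 12-gon, circumradius r=4.5; the cylinder at (6.5, 7): section is a regular 12-gon, circumradius r=5; Taking the union: the regions partially overlap (shared area 118.27 mm²), so overlapping operands fuse into one piece — 1 connected region. The outline is a single polygon with 11 vertices. Extrusion per mm of travel: 0.4 × 0.32 / (π × 0.875²) = 0.053216. Accumulating E over each segment gives final E = 4.9851.

G0 X0.00 Y0.00 Z11.52
G1 X9.90 Y0.00 E0.5268
G1 X10.10 Y-0.75 E0.5681
G1 X11.75 Y-2.40 E0.6923
G1 X14.00 Y-3.00 E0.8162
G1 X16.25 Y-2.40 E0.9402
G1 X17.90 Y-0.75 E1.0643
G1 X18.10 Y0.00 E1.1057
G1 X23.50 Y0.00 E1.3930
G1 X23.50 Y22.00 E2.5638
G1 X0.00 Y22.00 E3.8144
G1 X0.00 Y0.00 E4.9851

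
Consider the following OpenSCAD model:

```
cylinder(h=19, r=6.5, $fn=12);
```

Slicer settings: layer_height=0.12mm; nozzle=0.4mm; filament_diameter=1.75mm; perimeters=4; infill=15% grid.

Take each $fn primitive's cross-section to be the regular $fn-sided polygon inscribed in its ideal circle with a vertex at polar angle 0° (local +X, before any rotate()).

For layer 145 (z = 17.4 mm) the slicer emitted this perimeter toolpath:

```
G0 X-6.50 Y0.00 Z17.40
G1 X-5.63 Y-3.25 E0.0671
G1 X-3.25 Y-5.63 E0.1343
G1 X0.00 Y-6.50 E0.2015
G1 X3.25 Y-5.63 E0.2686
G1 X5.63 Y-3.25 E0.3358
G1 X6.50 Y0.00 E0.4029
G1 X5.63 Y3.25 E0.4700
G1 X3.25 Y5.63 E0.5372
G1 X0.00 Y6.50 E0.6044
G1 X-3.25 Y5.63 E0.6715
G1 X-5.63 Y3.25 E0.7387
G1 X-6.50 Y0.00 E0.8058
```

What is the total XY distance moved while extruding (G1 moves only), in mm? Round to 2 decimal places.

Sum the Euclidean lengths of each G1 segment: total = 40.38 mm.

40.38 mm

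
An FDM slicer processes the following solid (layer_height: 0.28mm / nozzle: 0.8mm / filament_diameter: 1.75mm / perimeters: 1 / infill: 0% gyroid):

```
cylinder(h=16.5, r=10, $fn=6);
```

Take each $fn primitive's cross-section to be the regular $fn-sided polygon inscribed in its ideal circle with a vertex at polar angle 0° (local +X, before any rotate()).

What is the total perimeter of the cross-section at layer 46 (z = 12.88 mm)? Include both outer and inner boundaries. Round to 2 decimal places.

At z = 12.88 mm: the r=10 cylinder contributes a regular 6-gon of circumradius 10 (perimeter = 2·6·10.000·sin(180°/6) = 60.00 mm). Overall, the cross-section is a single solid region. Total boundary length (outer) = 60.00 mm.

60.00 mm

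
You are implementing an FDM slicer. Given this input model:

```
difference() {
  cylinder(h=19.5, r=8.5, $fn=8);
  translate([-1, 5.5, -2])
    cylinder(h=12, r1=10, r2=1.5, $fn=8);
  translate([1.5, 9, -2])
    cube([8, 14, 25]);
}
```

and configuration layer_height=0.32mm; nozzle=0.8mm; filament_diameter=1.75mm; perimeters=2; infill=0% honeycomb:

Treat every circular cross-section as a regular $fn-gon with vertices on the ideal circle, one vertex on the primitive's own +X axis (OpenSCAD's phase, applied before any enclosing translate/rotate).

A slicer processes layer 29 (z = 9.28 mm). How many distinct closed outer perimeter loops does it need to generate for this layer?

1

At z = 9.28 mm: the r=8.5 cylinder contributes a regular 8-gon of circumradius 8.5; the cone at (-1, 5.5) (r1=10→r2=1.5) has section circumradius 2.010 here — a regular 8-gon; the cube at (1.5, 9) (footprint 8×14) is included at this height; Subtracting the remaining from the first: starting from the r=8.5 cylinder, the cone at (-1, 5.5) lies wholly inside it (removes its full 11.43 mm² and its 12.31 mm outline becomes a hole wall); the 8×14 cube at (1.5, 9) misses the remaining region (no effect) — 1 connected region with 1 hole. The result has 1 disconnected region.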